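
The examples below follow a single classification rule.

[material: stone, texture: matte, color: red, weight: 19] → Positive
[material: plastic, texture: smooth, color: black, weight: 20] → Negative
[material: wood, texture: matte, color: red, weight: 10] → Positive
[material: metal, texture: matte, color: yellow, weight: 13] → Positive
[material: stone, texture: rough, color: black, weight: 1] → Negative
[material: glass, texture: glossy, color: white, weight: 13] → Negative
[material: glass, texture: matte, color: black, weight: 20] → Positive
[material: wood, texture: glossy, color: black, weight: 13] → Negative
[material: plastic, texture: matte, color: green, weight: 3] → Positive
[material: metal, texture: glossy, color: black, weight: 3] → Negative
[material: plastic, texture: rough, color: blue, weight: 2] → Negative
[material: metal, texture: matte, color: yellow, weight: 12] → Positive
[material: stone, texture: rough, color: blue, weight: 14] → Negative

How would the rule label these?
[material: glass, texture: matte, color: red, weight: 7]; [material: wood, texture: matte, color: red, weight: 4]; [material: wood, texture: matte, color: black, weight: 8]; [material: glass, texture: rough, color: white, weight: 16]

Rule: texture is matte. This holds for each 'Positive' example and fails for each 'Negative' one.
[material: glass, texture: matte, color: red, weight: 7] — texture is matte, hence Positive.
[material: wood, texture: matte, color: red, weight: 4] — texture is matte, hence Positive.
[material: wood, texture: matte, color: black, weight: 8] — texture is matte, hence Positive.
[material: glass, texture: rough, color: white, weight: 16] — texture is rough, hence Negative.

Positive, Positive, Positive, Negative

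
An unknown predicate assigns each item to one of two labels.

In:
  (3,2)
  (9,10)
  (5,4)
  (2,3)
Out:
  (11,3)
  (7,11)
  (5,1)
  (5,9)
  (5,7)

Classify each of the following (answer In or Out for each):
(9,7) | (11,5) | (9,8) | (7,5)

Out, Out, In, Out

The pattern is that an item is 'In' exactly when: sum is odd.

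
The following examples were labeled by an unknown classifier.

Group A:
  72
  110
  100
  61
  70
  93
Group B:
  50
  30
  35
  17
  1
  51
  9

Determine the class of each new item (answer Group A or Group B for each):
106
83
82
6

The distinguishing property — at least 61 — holds for all the 'Group A' cases and none of the 'Group B' cases.
106 → 106 ≥ 61 → Group A. 83 → 83 ≥ 61 → Group A. 82 → 82 ≥ 61 → Group A. 6 → 6 < 61 → Group B.

Group A, Group A, Group A, Group B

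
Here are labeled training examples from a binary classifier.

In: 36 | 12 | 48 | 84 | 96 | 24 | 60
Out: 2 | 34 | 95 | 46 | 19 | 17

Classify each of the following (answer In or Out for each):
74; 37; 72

Rule: multiple of 3. This holds for each 'In' example and fails for each 'Out' one.
Out: 74, since 74 = 3·24 + 2.
Out: 37, since 37 = 3·12 + 1.
In: 72, since 72 = 3·24.

Out, Out, In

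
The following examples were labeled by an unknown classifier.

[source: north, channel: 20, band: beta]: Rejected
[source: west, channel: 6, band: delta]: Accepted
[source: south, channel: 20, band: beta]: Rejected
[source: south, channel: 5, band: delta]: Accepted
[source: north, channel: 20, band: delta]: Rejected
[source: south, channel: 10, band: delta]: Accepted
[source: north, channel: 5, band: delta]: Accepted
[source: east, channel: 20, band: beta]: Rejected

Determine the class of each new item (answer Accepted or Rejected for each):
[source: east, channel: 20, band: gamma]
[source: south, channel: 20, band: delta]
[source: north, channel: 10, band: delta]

Rejected, Rejected, Accepted

Every 'Accepted' example satisfies: channel ≤ 10. None of the 'Rejected' examples do.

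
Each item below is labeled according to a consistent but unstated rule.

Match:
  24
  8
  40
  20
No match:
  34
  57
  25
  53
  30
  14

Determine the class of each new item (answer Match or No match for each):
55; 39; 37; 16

No match, No match, No match, Match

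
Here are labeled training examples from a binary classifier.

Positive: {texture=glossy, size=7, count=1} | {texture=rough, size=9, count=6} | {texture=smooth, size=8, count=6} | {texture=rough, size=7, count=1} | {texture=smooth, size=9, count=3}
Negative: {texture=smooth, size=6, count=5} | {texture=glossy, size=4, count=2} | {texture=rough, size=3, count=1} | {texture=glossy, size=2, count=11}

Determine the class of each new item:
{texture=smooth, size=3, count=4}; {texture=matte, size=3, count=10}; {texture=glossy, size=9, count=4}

Negative, Negative, Positive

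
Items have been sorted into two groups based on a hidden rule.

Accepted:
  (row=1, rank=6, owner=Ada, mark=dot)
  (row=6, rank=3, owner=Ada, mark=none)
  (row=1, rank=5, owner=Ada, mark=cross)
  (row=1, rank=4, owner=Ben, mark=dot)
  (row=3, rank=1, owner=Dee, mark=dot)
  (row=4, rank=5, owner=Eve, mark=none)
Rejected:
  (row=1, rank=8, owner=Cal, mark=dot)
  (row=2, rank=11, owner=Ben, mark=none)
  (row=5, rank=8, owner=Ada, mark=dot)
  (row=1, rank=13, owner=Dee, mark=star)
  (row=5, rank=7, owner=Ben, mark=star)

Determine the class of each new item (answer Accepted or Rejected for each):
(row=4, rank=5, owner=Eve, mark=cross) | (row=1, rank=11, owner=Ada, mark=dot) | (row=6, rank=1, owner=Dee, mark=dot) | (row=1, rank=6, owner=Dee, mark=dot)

Accepted, Rejected, Accepted, Accepted

The pattern is that an item is 'Accepted' exactly when: rank ≤ 6.
(row=4, rank=5, owner=Eve, mark=cross) — rank = 5, hence Accepted.
(row=1, rank=11, owner=Ada, mark=dot) — rank = 11, hence Rejected.
(row=6, rank=1, owner=Dee, mark=dot) — rank = 1, hence Accepted.
(row=1, rank=6, owner=Dee, mark=dot) — rank = 6, hence Accepted.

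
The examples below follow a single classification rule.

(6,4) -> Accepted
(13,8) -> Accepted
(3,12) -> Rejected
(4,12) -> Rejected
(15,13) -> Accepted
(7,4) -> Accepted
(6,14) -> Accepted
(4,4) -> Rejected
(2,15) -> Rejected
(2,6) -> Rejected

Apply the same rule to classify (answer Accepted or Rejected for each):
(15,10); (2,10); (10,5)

The classifier is using: first ≥ 6.
(15,10): first 15, checks out → Accepted. (2,10): first 2, does not satisfy this → Rejected. (10,5): first 10, checks out → Accepted.

Accepted, Rejected, Accepted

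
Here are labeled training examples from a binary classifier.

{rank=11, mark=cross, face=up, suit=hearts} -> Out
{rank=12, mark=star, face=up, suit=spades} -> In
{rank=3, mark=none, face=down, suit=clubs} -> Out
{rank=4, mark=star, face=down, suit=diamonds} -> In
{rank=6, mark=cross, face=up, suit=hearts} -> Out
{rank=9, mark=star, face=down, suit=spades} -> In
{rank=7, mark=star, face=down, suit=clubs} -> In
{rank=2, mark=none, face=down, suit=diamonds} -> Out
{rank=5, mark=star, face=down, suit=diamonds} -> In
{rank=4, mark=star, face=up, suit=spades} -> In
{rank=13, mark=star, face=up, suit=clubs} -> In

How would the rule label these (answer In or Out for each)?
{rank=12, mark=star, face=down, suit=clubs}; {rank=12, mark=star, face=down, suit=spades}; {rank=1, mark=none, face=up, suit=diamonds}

Comparing the two groups points to one rule — mark is star.

In, In, Out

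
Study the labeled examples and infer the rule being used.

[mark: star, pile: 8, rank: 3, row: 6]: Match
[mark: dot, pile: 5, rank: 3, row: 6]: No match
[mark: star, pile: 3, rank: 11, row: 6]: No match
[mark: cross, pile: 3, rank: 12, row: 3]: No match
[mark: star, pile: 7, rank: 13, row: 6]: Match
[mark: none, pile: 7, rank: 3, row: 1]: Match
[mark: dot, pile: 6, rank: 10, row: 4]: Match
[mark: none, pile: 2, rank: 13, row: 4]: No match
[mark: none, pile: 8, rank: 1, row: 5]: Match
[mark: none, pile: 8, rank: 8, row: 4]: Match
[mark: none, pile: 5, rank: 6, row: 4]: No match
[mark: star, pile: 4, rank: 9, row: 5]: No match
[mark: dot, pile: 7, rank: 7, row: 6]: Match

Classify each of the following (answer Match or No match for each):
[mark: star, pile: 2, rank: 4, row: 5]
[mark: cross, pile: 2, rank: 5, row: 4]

No match, No match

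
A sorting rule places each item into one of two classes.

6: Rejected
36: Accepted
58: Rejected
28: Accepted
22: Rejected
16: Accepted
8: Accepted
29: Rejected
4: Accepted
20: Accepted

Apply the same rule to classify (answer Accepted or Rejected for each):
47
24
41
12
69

Rejected, Accepted, Rejected, Accepted, Rejected

'Accepted' ⟺ multiple of 4.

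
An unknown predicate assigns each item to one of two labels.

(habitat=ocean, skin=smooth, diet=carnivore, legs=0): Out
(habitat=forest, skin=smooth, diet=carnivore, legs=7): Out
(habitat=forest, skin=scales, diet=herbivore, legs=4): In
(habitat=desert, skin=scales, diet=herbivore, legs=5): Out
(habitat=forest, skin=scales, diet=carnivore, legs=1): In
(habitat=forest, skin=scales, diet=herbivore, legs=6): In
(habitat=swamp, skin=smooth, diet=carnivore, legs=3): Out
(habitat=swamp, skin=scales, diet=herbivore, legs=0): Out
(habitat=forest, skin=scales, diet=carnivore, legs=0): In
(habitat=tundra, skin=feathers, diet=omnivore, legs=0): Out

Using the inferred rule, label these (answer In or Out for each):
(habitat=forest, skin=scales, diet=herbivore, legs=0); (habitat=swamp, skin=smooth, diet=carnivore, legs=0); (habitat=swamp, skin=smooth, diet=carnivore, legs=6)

In, Out, Out

Every 'In' example satisfies: habitat is forest AND skin is scales. None of the 'Out' examples do.
(habitat=forest, skin=scales, diet=herbivore, legs=0): In (habitat is forest, skin is scales).
(habitat=swamp, skin=smooth, diet=carnivore, legs=0): Out (habitat is swamp, skin is smooth).
(habitat=swamp, skin=smooth, diet=carnivore, legs=6): Out (habitat is swamp, skin is smooth).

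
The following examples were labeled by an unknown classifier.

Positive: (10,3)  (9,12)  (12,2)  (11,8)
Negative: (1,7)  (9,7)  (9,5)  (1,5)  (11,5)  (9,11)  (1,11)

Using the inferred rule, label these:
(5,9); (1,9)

Negative, Negative

The common property of the 'Positive' items is: product is even. No 'Negative' item has it.
(5,9): 5·9 = 45, does not satisfy this → Negative.
(1,9): 1·9 = 9, does not satisfy this → Negative.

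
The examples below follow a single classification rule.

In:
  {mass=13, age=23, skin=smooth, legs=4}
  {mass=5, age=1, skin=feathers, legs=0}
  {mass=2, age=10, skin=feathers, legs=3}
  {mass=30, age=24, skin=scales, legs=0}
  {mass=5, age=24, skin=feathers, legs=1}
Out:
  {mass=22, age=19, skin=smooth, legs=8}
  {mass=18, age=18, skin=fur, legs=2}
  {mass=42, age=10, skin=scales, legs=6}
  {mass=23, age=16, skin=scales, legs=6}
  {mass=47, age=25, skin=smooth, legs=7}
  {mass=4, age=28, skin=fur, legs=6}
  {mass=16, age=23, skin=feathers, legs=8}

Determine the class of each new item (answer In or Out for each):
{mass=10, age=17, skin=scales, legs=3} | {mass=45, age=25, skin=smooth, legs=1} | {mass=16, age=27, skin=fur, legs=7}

In, In, Out

The common property of the 'In' items is: legs ≠ 2 AND legs ≤ 4. No 'Out' item has it.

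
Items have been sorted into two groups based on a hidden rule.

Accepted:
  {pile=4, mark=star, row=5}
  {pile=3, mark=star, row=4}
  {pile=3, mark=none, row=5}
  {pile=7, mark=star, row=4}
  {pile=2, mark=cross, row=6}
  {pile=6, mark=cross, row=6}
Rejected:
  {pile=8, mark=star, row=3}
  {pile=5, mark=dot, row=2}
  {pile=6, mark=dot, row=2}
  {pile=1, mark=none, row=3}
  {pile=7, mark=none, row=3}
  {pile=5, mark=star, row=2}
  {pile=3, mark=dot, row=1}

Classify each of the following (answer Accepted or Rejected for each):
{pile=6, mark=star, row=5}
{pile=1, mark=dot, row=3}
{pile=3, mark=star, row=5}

Accepted, Rejected, Accepted

A rule that fits every label: row ≥ 4 — true of each 'Accepted' example, false of each 'Rejected' one.
{pile=6, mark=star, row=5} — row = 5, hence Accepted. {pile=1, mark=dot, row=3} — row = 3, hence Rejected. {pile=3, mark=star, row=5} — row = 5, hence Accepted.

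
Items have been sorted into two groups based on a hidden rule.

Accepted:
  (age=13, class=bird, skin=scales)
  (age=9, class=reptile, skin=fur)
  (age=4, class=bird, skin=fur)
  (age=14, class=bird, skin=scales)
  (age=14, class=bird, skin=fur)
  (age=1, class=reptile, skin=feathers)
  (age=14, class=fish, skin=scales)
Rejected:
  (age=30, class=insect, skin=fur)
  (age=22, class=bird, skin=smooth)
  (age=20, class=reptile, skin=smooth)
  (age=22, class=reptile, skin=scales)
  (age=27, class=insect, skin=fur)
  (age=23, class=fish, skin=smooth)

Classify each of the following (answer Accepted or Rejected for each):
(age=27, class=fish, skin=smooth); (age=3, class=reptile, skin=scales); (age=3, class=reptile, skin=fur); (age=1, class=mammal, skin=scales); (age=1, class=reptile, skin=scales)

'Accepted' ⟺ age ≤ 14.
(age=27, class=fish, skin=smooth) — age = 27, hence Rejected. (age=3, class=reptile, skin=scales) — age = 3, hence Accepted. (age=3, class=reptile, skin=fur) — age = 3, hence Accepted. (age=1, class=mammal, skin=scales) — age = 1, hence Accepted. (age=1, class=reptile, skin=scales) — age = 1, hence Accepted.

Rejected, Accepted, Accepted, Accepted, Accepted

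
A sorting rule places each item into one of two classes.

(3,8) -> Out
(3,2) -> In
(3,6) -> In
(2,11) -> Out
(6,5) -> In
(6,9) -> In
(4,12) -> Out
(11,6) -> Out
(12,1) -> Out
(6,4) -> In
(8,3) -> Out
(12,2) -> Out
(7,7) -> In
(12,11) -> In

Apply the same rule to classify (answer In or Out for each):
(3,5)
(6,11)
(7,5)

In, Out, In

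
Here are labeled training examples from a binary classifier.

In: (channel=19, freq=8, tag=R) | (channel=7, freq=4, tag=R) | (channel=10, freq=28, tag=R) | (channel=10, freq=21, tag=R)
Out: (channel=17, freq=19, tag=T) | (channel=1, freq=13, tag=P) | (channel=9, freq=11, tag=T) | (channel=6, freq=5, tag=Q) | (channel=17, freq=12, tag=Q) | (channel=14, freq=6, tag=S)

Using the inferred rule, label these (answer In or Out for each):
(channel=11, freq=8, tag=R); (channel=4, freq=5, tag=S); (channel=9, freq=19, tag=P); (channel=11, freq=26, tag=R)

In, Out, Out, In

Every 'In' example satisfies: tag is R. None of the 'Out' examples do.
In: (channel=11, freq=8, tag=R), since tag is R. Out: (channel=4, freq=5, tag=S), since tag is S. Out: (channel=9, freq=19, tag=P), since tag is P. In: (channel=11, freq=26, tag=R), since tag is R.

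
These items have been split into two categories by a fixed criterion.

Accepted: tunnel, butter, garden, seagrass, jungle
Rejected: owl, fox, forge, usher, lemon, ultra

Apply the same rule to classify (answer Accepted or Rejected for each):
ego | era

Rejected, Rejected

The common property of the 'Accepted' items is: even length. No 'Rejected' item has it.
ego → length 3 → Rejected. era → length 3 → Rejected.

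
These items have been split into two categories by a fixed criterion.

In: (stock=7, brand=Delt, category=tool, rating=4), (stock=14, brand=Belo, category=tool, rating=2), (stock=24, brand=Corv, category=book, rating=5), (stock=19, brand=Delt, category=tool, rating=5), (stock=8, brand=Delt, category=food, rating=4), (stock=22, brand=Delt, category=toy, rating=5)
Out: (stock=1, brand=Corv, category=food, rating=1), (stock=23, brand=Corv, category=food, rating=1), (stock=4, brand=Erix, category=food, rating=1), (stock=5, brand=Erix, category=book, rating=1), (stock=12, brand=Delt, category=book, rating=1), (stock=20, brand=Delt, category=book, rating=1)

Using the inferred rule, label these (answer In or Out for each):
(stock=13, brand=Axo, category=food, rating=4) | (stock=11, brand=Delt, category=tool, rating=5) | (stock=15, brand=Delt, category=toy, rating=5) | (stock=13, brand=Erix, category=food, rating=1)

The distinguishing property — rating ≥ 2 — holds for all the 'In' cases and none of the 'Out' cases.
(stock=13, brand=Axo, category=food, rating=4): rating = 4 — matches, so In. (stock=11, brand=Delt, category=tool, rating=5): rating = 5 — matches, so In. (stock=15, brand=Delt, category=toy, rating=5): rating = 5 — matches, so In. (stock=13, brand=Erix, category=food, rating=1): rating = 1 — lacks this property, so Out.

In, In, In, Out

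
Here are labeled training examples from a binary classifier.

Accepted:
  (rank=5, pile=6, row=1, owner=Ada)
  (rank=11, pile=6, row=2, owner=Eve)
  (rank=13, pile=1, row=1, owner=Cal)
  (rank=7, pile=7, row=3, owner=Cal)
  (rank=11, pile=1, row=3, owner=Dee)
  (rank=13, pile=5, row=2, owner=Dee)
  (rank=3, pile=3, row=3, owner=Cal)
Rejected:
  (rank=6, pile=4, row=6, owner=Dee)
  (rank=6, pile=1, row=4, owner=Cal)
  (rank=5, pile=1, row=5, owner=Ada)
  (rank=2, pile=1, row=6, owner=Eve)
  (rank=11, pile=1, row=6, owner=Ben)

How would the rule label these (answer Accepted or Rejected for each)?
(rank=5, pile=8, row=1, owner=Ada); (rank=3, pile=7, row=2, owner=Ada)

Accepted, Accepted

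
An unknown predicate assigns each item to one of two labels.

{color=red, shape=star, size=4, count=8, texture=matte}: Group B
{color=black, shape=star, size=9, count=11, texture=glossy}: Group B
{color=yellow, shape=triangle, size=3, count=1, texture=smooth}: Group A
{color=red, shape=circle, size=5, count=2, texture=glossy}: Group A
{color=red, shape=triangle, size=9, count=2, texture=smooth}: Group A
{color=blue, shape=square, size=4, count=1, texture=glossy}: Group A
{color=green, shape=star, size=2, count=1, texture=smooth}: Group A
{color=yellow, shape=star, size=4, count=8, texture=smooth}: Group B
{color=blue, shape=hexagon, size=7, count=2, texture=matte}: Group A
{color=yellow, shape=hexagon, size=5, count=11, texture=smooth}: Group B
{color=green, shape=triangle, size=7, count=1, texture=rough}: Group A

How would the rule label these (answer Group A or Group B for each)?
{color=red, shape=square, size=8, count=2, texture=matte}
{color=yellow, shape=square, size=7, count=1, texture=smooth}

One predicate separates the groups cleanly: count ≤ 2.

Group A, Group A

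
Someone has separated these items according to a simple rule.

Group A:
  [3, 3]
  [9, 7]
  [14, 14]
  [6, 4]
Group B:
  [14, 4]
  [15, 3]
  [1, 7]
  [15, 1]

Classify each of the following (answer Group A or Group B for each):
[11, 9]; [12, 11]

Group A, Group A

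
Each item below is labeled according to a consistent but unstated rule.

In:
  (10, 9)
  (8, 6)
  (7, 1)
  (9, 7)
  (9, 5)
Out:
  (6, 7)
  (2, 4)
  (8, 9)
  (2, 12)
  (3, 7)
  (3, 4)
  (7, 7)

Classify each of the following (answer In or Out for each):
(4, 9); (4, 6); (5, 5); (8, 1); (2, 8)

Out, Out, Out, In, Out

One predicate separates the groups cleanly: first > second.
(4, 9): Out (4 < 9).
(4, 6): Out (4 < 6).
(5, 5): Out (5 = 5).
(8, 1): In (8 > 1).
(2, 8): Out (2 < 8).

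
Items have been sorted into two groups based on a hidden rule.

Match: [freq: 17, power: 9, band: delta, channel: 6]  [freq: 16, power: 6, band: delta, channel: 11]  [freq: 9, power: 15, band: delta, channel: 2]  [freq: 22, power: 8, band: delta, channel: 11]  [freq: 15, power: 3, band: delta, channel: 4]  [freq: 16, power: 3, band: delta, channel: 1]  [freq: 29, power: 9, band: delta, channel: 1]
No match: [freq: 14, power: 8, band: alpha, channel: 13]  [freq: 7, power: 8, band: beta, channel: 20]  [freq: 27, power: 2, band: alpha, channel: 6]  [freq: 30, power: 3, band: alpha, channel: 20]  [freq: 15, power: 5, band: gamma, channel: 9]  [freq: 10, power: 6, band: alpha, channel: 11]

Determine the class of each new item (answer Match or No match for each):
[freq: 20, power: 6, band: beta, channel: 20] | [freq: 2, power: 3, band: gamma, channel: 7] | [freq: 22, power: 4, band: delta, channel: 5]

No match, No match, Match

The pattern is that an item is 'Match' exactly when: band is delta.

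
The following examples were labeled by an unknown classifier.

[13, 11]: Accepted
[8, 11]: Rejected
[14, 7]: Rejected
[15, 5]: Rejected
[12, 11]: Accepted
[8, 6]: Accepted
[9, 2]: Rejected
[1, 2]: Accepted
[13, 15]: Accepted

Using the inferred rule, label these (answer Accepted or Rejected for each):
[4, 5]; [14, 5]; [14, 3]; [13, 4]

Accepted, Rejected, Rejected, Rejected

The classifier is using: |first − second| ≤ 2.
[4, 5] → |4−5| = 1 → Accepted. [14, 5] → |14−5| = 9 → Rejected. [14, 3] → |14−3| = 11 → Rejected. [13, 4] → |13−4| = 9 → Rejected.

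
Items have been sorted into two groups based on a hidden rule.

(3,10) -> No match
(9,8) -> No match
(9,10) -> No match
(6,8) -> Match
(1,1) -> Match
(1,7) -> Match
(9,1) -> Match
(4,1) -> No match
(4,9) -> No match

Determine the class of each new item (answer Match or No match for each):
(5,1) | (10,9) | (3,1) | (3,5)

All 'Match' examples share one property — sum is even — and every 'No match' example lacks it.
(5,1): Match (5+1 = 6).
(10,9): No match (10+9 = 19).
(3,1): Match (3+1 = 4).
(3,5): Match (3+5 = 8).

Match, No match, Match, Match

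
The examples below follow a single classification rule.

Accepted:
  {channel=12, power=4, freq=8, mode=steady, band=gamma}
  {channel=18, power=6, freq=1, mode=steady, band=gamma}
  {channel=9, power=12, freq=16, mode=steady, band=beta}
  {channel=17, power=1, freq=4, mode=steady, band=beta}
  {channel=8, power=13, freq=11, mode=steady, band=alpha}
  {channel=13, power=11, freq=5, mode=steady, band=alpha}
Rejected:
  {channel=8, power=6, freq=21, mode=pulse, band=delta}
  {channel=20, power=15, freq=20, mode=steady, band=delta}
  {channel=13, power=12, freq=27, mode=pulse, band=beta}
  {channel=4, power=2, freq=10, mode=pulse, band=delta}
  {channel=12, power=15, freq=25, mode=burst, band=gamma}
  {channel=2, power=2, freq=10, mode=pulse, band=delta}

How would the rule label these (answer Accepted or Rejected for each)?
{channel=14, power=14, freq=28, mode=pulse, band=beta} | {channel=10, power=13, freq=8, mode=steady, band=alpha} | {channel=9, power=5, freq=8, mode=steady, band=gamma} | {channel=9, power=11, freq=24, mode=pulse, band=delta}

Rejected, Accepted, Accepted, Rejected

The common property of the 'Accepted' items is: mode is steady AND freq ≤ 16. No 'Rejected' item has it.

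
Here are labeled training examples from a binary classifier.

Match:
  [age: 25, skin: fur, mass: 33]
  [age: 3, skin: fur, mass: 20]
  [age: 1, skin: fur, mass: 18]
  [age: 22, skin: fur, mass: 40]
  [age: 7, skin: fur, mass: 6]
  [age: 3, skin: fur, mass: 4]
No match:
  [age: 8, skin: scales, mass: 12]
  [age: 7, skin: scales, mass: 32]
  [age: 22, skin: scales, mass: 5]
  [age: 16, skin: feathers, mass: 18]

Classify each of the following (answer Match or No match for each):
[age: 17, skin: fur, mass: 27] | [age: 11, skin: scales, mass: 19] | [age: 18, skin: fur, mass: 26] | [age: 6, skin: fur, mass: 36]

Match, No match, Match, Match

Every 'Match' example satisfies: skin is fur. None of the 'No match' examples do.
[age: 17, skin: fur, mass: 27]: Match (skin is fur). [age: 11, skin: scales, mass: 19]: No match (skin is scales). [age: 18, skin: fur, mass: 26]: Match (skin is fur). [age: 6, skin: fur, mass: 36]: Match (skin is fur).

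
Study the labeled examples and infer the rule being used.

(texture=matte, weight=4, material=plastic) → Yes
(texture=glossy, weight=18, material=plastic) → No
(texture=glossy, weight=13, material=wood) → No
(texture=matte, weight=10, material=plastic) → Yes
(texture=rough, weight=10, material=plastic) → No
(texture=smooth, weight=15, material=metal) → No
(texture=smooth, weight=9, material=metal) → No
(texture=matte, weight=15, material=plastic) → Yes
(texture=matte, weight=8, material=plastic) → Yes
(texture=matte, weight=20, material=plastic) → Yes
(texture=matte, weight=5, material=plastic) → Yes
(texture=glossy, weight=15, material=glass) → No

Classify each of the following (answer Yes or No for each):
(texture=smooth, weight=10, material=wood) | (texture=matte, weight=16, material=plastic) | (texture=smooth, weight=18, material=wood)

No, Yes, No

The simplest hypothesis consistent with all the labels is: texture is matte.
(texture=smooth, weight=10, material=wood): texture is smooth, doesn't match → No.
(texture=matte, weight=16, material=plastic): texture is matte, matches → Yes.
(texture=smooth, weight=18, material=wood): texture is smooth, doesn't match → No.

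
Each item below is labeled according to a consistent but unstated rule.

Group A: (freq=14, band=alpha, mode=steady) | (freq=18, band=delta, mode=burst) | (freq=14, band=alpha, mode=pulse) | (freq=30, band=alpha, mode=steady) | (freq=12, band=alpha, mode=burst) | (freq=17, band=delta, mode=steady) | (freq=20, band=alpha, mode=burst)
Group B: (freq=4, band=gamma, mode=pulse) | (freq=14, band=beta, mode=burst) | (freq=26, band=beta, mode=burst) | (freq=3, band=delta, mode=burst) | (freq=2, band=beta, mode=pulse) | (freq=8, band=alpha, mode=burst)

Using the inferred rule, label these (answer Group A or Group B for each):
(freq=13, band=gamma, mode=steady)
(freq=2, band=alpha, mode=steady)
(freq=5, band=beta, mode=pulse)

Group A, Group B, Group B

All 'Group A' examples share one property — band is not beta AND freq ≥ 12 — and every 'Group B' example lacks it.
Group A: (freq=13, band=gamma, mode=steady), since band is gamma, freq = 13.
Group B: (freq=2, band=alpha, mode=steady), since band is alpha, freq = 2.
Group B: (freq=5, band=beta, mode=pulse), since band is beta, freq = 5.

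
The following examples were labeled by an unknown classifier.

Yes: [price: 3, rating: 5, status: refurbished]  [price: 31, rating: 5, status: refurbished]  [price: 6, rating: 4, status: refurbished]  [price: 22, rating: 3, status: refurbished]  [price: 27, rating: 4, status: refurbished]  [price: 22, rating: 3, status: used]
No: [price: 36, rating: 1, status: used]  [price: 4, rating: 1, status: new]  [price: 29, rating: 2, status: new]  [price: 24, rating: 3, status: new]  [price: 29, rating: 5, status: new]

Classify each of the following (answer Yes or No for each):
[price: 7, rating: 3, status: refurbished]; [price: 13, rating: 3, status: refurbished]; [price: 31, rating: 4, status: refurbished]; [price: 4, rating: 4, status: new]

The common property of the 'Yes' items is: status is refurbished OR price = 22. No 'No' item has it.
[price: 7, rating: 3, status: refurbished]: Yes (status is refurbished, price = 7). [price: 13, rating: 3, status: refurbished]: Yes (status is refurbished, price = 13). [price: 31, rating: 4, status: refurbished]: Yes (status is refurbished, price = 31). [price: 4, rating: 4, status: new]: No (status is new, price = 4).

Yes, Yes, Yes, No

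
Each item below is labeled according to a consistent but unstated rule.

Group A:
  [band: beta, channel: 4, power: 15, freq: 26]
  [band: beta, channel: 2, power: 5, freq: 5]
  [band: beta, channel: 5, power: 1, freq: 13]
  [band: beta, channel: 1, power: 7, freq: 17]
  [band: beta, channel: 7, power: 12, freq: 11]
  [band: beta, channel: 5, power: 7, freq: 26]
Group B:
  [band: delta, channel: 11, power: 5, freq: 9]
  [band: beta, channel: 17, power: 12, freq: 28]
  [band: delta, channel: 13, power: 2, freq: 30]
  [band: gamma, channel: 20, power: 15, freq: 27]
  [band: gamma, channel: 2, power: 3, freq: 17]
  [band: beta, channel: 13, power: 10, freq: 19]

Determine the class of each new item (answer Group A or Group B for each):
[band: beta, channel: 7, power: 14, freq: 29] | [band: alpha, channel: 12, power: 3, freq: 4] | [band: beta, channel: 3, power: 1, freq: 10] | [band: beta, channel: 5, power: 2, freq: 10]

Rule: band is beta AND channel ≤ 7. This holds for each 'Group A' example and fails for each 'Group B' one.
[band: beta, channel: 7, power: 14, freq: 29]: Group A (band is beta, channel = 7).
[band: alpha, channel: 12, power: 3, freq: 4]: Group B (band is alpha, channel = 12).
[band: beta, channel: 3, power: 1, freq: 10]: Group A (band is beta, channel = 3).
[band: beta, channel: 5, power: 2, freq: 10]: Group A (band is beta, channel = 5).

Group A, Group B, Group A, Group A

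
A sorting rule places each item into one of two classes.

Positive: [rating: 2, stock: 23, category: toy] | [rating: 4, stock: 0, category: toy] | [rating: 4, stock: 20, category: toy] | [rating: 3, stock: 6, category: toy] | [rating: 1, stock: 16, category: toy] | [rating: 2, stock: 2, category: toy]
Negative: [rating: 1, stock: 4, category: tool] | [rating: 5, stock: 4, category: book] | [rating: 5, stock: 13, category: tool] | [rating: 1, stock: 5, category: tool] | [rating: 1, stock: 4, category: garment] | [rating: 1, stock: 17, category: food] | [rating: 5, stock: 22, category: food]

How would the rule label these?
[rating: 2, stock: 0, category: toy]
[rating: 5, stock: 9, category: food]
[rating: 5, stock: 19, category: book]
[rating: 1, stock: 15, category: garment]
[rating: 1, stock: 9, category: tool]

The simplest hypothesis consistent with all the labels is: category is toy.
[rating: 2, stock: 0, category: toy]: category is toy, qualifies → Positive.
[rating: 5, stock: 9, category: food]: category is food, fails this test → Negative.
[rating: 5, stock: 19, category: book]: category is book, fails this test → Negative.
[rating: 1, stock: 15, category: garment]: category is garment, fails this test → Negative.
[rating: 1, stock: 9, category: tool]: category is tool, fails this test → Negative.

Positive, Negative, Negative, Negative, Negative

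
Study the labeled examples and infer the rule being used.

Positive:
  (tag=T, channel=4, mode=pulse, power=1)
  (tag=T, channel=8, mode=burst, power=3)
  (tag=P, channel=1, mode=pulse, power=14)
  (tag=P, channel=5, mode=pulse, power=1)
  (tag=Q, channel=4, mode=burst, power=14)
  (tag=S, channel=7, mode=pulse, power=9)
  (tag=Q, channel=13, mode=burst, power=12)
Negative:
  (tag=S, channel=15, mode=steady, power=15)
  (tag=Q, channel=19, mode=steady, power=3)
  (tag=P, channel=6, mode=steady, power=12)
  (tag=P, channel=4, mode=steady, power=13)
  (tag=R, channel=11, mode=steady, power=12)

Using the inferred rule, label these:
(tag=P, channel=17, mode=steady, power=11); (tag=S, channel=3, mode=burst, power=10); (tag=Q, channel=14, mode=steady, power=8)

Negative, Positive, Negative

The common property of the 'Positive' items is: mode is not steady. No 'Negative' item has it.
Negative: (tag=P, channel=17, mode=steady, power=11), since mode is steady.
Positive: (tag=S, channel=3, mode=burst, power=10), since mode is burst.
Negative: (tag=Q, channel=14, mode=steady, power=8), since mode is steady.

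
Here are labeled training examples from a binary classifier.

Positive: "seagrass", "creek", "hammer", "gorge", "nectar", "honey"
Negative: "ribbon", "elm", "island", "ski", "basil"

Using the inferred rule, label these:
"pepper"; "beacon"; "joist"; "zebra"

Positive, Positive, Negative, Positive

A rule that fits every label: length ≥ 5 AND contains 'e' — true of each 'Positive' example, false of each 'Negative' one.
"pepper": length 6, has 'e' — matches, so Positive.
"beacon": length 6, has 'e' — matches, so Positive.
"joist": length 5, no 'e' — fails this test, so Negative.
"zebra": length 5, has 'e' — matches, so Positive.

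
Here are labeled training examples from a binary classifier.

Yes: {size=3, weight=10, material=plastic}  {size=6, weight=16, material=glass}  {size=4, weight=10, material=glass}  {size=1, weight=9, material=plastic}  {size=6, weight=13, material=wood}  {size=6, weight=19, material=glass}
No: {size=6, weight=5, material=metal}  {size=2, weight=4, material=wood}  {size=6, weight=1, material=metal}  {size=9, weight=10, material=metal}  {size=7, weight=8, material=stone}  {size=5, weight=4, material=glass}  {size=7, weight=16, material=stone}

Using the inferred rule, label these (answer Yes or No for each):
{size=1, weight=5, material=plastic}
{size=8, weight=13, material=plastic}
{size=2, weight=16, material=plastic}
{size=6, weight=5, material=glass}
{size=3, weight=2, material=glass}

The common property of the 'Yes' items is: weight ≥ 8 AND size ≤ 6. No 'No' item has it.

No, No, Yes, No, No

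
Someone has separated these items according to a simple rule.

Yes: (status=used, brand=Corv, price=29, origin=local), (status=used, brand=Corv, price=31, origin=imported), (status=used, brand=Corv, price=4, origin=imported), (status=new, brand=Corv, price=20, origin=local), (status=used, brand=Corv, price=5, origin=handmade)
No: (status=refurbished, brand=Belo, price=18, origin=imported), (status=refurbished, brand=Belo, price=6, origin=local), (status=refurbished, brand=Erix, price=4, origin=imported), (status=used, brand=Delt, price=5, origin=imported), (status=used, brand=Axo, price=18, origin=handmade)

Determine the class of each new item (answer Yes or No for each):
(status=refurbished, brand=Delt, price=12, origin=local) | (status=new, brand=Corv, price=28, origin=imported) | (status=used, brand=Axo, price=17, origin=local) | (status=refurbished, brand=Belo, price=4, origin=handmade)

One predicate separates the groups cleanly: brand is Corv.

No, Yes, No, No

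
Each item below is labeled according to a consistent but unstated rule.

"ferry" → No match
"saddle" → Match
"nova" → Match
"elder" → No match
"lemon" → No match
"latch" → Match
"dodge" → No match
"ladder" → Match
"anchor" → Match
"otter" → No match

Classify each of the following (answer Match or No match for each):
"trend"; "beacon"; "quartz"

A rule that fits every label: contains 'a' — true of each 'Match' example, false of each 'No match' one.

No match, Match, Match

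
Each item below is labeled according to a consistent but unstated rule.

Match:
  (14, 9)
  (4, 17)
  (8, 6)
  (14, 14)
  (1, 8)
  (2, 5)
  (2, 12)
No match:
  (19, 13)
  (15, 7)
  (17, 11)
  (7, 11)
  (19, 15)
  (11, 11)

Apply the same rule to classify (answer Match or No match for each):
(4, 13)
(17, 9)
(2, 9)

The distinguishing property — product is even — holds for all the 'Match' cases and none of the 'No match' cases.
(4, 13) → 4·13 = 52 → Match. (17, 9) → 17·9 = 153 → No match. (2, 9) → 2·9 = 18 → Match.

Match, No match, Match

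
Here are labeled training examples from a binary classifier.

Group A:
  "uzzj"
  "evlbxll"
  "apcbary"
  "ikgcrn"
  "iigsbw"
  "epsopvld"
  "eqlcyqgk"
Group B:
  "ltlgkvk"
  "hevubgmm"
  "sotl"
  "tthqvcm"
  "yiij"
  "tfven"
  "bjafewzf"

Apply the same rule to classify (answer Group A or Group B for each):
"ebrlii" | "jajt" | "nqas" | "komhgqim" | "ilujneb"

Group A, Group B, Group B, Group B, Group A

Comparing the two groups points to one rule — starts with a vowel.
Group A: "ebrlii", since starts with 'e'.
Group B: "jajt", since starts with 'j'.
Group B: "nqas", since starts with 'n'.
Group B: "komhgqim", since starts with 'k'.
Group A: "ilujneb", since starts with 'i'.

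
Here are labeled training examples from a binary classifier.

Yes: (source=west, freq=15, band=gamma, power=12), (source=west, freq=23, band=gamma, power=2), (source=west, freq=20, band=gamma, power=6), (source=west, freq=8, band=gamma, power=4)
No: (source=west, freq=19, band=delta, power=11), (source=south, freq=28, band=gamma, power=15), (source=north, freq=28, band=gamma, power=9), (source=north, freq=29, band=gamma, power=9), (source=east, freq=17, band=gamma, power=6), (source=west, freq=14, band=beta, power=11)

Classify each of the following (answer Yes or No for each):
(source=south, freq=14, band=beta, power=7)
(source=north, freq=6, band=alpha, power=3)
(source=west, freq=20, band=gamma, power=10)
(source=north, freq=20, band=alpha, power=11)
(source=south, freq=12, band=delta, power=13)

No, No, Yes, No, No

The pattern is that an item is 'Yes' exactly when: source is west AND band is gamma.
(source=south, freq=14, band=beta, power=7) — source is south, band is beta, hence No. (source=north, freq=6, band=alpha, power=3) — source is north, band is alpha, hence No. (source=west, freq=20, band=gamma, power=10) — source is west, band is gamma, hence Yes. (source=north, freq=20, band=alpha, power=11) — source is north, band is alpha, hence No. (source=south, freq=12, band=delta, power=13) — source is south, band is delta, hence No.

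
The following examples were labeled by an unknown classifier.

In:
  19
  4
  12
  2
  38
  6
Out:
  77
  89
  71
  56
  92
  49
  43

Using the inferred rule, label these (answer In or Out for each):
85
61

Rule: at most 38. This holds for each 'In' example and fails for each 'Out' one.
85: Out (85 > 38).
61: Out (61 > 38).

Out, Out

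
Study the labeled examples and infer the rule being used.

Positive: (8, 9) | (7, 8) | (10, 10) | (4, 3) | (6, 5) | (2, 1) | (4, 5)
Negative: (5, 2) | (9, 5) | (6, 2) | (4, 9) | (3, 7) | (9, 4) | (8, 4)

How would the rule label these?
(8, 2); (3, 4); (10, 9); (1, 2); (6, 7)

Every 'Positive' example satisfies: |first − second| ≤ 1. None of the 'Negative' examples do.

Negative, Positive, Positive, Positive, Positive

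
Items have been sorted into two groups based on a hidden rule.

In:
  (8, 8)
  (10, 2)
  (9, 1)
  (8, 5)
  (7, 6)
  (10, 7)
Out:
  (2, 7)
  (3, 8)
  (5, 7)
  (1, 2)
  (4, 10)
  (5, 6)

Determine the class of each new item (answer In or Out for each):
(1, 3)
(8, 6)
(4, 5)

Out, In, Out

One predicate separates the groups cleanly: first ≥ 6.
(1, 3) → first 1 → Out. (8, 6) → first 8 → In. (4, 5) → first 4 → Out.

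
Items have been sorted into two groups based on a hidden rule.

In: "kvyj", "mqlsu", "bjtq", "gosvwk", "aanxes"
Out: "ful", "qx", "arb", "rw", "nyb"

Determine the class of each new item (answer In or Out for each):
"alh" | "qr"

The rule appears to be: length ≥ 4.
"alh" → length 3 → Out.
"qr" → length 2 → Out.

Out, Out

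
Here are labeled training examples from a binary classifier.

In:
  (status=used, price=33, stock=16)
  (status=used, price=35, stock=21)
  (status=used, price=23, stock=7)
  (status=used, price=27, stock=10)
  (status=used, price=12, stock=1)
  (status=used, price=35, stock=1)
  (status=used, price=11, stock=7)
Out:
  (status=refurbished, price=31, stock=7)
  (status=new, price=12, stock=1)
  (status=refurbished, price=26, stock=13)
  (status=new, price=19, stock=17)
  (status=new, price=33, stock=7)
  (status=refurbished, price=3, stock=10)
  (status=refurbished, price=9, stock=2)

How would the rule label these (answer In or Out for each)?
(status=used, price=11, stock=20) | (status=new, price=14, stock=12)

In, Out

The common property of the 'In' items is: status is used. No 'Out' item has it.
(status=used, price=11, stock=20): status is used, has this property → In.
(status=new, price=14, stock=12): status is new, lacks this property → Out.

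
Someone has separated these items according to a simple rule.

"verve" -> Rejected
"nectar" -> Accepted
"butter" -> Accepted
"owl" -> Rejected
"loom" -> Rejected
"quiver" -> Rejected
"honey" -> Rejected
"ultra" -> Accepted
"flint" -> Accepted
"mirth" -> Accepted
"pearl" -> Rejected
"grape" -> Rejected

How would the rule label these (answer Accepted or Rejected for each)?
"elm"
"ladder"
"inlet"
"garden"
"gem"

All 'Accepted' examples share one property — contains 't' — and every 'Rejected' example lacks it.
"elm": no 't' — fails the rule, so Rejected. "ladder": no 't' — fails the rule, so Rejected. "inlet": has 't' — checks out, so Accepted. "garden": no 't' — fails the rule, so Rejected. "gem": no 't' — fails the rule, so Rejected.

Rejected, Rejected, Accepted, Rejected, Rejected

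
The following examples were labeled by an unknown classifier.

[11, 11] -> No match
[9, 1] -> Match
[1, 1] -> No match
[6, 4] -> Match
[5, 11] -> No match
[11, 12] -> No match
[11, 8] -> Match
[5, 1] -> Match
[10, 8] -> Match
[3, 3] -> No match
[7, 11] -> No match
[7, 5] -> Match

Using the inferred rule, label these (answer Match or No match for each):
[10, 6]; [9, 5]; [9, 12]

Match, Match, No match

Looking at the examples, the only property every 'Match' case has and every 'No match' case lacks is: first > second.
Match: [10, 6], since 10 > 6. Match: [9, 5], since 9 > 5. No match: [9, 12], since 9 < 12.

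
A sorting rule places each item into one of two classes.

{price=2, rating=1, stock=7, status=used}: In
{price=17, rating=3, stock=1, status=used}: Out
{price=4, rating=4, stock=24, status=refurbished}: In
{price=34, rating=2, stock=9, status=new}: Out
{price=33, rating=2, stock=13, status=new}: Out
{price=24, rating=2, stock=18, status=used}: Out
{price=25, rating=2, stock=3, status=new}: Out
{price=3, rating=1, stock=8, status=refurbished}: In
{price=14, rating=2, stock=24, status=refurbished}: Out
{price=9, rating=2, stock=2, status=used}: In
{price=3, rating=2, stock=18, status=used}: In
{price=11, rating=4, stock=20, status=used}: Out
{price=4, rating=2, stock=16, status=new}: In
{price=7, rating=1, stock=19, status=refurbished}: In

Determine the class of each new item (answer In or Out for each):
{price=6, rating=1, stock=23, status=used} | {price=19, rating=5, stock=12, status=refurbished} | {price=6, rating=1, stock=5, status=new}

In, Out, In

Rule: price ≤ 9. This holds for each 'In' example and fails for each 'Out' one.
{price=6, rating=1, stock=23, status=used}: price = 6, satisfies this → In. {price=19, rating=5, stock=12, status=refurbished}: price = 19, does not fit → Out. {price=6, rating=1, stock=5, status=new}: price = 6, satisfies this → In.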